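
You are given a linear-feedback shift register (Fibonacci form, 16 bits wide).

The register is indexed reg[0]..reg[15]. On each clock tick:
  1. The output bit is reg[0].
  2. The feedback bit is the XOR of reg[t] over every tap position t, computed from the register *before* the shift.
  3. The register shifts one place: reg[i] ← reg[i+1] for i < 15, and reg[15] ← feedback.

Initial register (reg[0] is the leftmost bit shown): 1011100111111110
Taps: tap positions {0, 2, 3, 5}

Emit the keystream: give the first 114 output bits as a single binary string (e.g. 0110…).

step | reg (before) | out | fb
   0 | 1011100111111110 | 1 | 1
   1 | 0111001111111101 | 0 | 0
   2 | 1110011111111010 | 1 | 1
   3 | 1100111111110101 | 1 | 0
   4 | 1001111111101010 | 1 | 1
   5 | 0011111111010101 | 0 | 1
   6 | 0111111110101011 | 0 | 1
   7 | 1111111101010111 | 1 | 0
   8 | 1111111010101110 | 1 | 0
   9 | 1111110101011100 | 1 | 0
  10 | 1111101010111000 | 1 | 1
  11 | 1111010101110001 | 1 | 0
  12 | 1110101011100010 | 1 | 0
  13 | 1101010111000100 | 1 | 1
  14 | 1010101110001001 | 1 | 0
  15 | 0101011100010010 | 0 | 0
  16 | 1010111000100100 | 1 | 1
  17 | 0101110001001001 | 0 | 0
  18 | 1011100010010010 | 1 | 1
  19 | 0111000100100101 | 0 | 0
  20 | 1110001001001010 | 1 | 0
  21 | 1100010010010100 | 1 | 0
  22 | 1000100100101000 | 1 | 1
  23 | 0001001001010001 | 0 | 1
  24 | 0010010010100011 | 0 | 0
  25 | 0100100101000110 | 0 | 0
  26 | 1001001010001100 | 1 | 0
  27 | 0010010100011000 | 0 | 0
  28 | 0100101000110000 | 0 | 0
  29 | 1001010001100000 | 1 | 1
  30 | 0010100011000001 | 0 | 1
  31 | 0101000110000011 | 0 | 1
  32 | 1010001100000111 | 1 | 0
  33 | 0100011000001110 | 0 | 1
  34 | 1000110000011101 | 1 | 0
  35 | 0001100000111010 | 0 | 1
  36 | 0011000001110101 | 0 | 0
  37 | 0110000011101010 | 0 | 1
  38 | 1100000111010101 | 1 | 1
  39 | 1000001110101011 | 1 | 1
  40 | 0000011101010111 | 0 | 1
  41 | 0000111010101111 | 0 | 1
  42 | 0001110101011111 | 0 | 0
  43 | 0011101010111110 | 0 | 0
  44 | 0111010101111100 | 0 | 1
  45 | 1110101011111001 | 1 | 0
  46 | 1101010111110010 | 1 | 1
  47 | 1010101111100101 | 1 | 0
  48 | 0101011111001010 | 0 | 0
  49 | 1010111110010100 | 1 | 1
  50 | 0101111100101001 | 0 | 0
  51 | 1011111001010010 | 1 | 0
  52 | 0111110010100100 | 0 | 1
  53 | 1111100101001001 | 1 | 1
  54 | 1111001010010011 | 1 | 1
  55 | 1110010100100111 | 1 | 1
  56 | 1100101001001111 | 1 | 1
  57 | 1001010010011111 | 1 | 1
  58 | 0010100100111111 | 0 | 1
  59 | 0101001001111111 | 0 | 1
  60 | 1010010011111111 | 1 | 1
  61 | 0100100111111111 | 0 | 0
  62 | 1001001111111110 | 1 | 0
  63 | 0010011111111100 | 0 | 0
  64 | 0100111111111000 | 0 | 1
  65 | 1001111111110001 | 1 | 1
  66 | 0011111111100011 | 0 | 1
  67 | 0111111111000111 | 0 | 1
  68 | 1111111110001111 | 1 | 0
  69 | 1111111100011110 | 1 | 0
  70 | 1111111000111100 | 1 | 0
  71 | 1111110001111000 | 1 | 0
  72 | 1111100011110000 | 1 | 1
  73 | 1111000111100001 | 1 | 1
  74 | 1110001111000011 | 1 | 0
  75 | 1100011110000110 | 1 | 0
  76 | 1000111100001100 | 1 | 0
  77 | 0001111000011000 | 0 | 0
  78 | 0011110000110000 | 0 | 1
  79 | 0111100001100001 | 0 | 0
  80 | 1111000011000010 | 1 | 1
  81 | 1110000110000101 | 1 | 0
  82 | 1100001100001010 | 1 | 1
  83 | 1000011000010101 | 1 | 0
  84 | 0000110000101010 | 0 | 1
  85 | 0001100001010101 | 0 | 1
  86 | 0011000010101011 | 0 | 0
  87 | 0110000101010110 | 0 | 1
  88 | 1100001010101101 | 1 | 1
  89 | 1000010101011011 | 1 | 0
  90 | 0000101010110110 | 0 | 0
  91 | 0001010101101100 | 0 | 0
  92 | 0010101011011000 | 0 | 1
  93 | 0101010110110001 | 0 | 0
  94 | 1010101101100010 | 1 | 0
  95 | 0101011011000100 | 0 | 0
  96 | 1010110110001000 | 1 | 1
  97 | 0101101100010001 | 0 | 1
  98 | 1011011000100011 | 1 | 0
  99 | 0110110001000110 | 0 | 0
 100 | 1101100010001100 | 1 | 0
 101 | 1011000100011000 | 1 | 1
 102 | 0110001000110001 | 0 | 1
 103 | 1100010001100011 | 1 | 0
 104 | 1000100011000110 | 1 | 1
 105 | 0001000110001101 | 0 | 1
 106 | 0010001100011011 | 0 | 1
 107 | 0100011000110111 | 0 | 1
 108 | 1000110001101111 | 1 | 0
 109 | 0001100011011110 | 0 | 1
 110 | 0011000110111101 | 0 | 0
 111 | 0110001101111010 | 0 | 1
 112 | 1100011011110101 | 1 | 0
 113 | 1000110111101010 | 1 | 0

101110011111111010101110001001001010001100000111010101111100101001001111111110001111000011000010101011011000100011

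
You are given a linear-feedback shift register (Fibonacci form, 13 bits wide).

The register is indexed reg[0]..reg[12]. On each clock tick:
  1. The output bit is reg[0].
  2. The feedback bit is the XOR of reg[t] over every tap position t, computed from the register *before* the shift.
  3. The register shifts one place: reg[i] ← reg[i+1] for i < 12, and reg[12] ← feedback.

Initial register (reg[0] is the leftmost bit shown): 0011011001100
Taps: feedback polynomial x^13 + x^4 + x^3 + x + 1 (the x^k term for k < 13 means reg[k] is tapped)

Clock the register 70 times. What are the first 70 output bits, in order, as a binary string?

step | reg (before) | out | fb
   0 | 0011011001100 | 0 | 1
   1 | 0110110011001 | 0 | 0
   2 | 1101100110010 | 1 | 0
   3 | 1011001100100 | 1 | 0
   4 | 0110011001000 | 0 | 1
   5 | 1100110010001 | 1 | 1
   6 | 1001100100011 | 1 | 1
   7 | 0011001000111 | 0 | 1
   8 | 0110010001111 | 0 | 1
   9 | 1100100011111 | 1 | 1
  10 | 1001000111111 | 1 | 0
  11 | 0010001111110 | 0 | 0
  12 | 0100011111100 | 0 | 1
  13 | 1000111111001 | 1 | 0
  14 | 0001111110010 | 0 | 0
  15 | 0011111100100 | 0 | 0
  16 | 0111111001000 | 0 | 1
  17 | 1111110010001 | 1 | 0
  18 | 1111100100010 | 1 | 0
  19 | 1111001000100 | 1 | 1
  20 | 1110010001001 | 1 | 0
  21 | 1100100010010 | 1 | 1
  22 | 1001000100101 | 1 | 0
  23 | 0010001001010 | 0 | 0
  24 | 0100010010100 | 0 | 1
  25 | 1000100101001 | 1 | 0
  26 | 0001001010010 | 0 | 1
  27 | 0010010100101 | 0 | 0
  28 | 0100101001010 | 0 | 0
  29 | 1001010010100 | 1 | 0
  30 | 0010100101000 | 0 | 1
  31 | 0101001010001 | 0 | 0
  32 | 1010010100010 | 1 | 1
  33 | 0100101000101 | 0 | 0
  34 | 1001010001010 | 1 | 0
  35 | 0010100010100 | 0 | 1
  36 | 0101000101001 | 0 | 0
  37 | 1010001010010 | 1 | 1
  38 | 0100010100101 | 0 | 1
  39 | 1000101001011 | 1 | 0
  40 | 0001010010110 | 0 | 1
  41 | 0010100101101 | 0 | 1
  42 | 0101001011011 | 0 | 0
  43 | 1010010110110 | 1 | 1
  44 | 0100101101101 | 0 | 0
  45 | 1001011011010 | 1 | 0
  46 | 0010110110100 | 0 | 1
  47 | 0101101101001 | 0 | 1
  48 | 1011011010011 | 1 | 0
  49 | 0110110100110 | 0 | 0
  50 | 1101101001100 | 1 | 0
  51 | 1011010011000 | 1 | 0
  52 | 0110100110000 | 0 | 0
  53 | 1101001100000 | 1 | 1
  54 | 1010011000001 | 1 | 1
  55 | 0100110000011 | 0 | 0
  56 | 1001100000110 | 1 | 1
  57 | 0011000001101 | 0 | 1
  58 | 0110000011011 | 0 | 1
  59 | 1100000110111 | 1 | 0
  60 | 1000001101110 | 1 | 1
  61 | 0000011011101 | 0 | 0
  62 | 0000110111010 | 0 | 1
  63 | 0001101110101 | 0 | 0
  64 | 0011011101010 | 0 | 1
  65 | 0110111010101 | 0 | 0
  66 | 1101110101010 | 1 | 0
  67 | 1011101010100 | 1 | 1
  68 | 0111010101001 | 0 | 0
  69 | 1110101010010 | 1 | 1

0011011001100100011111100100010010100101000101001011011010011000001101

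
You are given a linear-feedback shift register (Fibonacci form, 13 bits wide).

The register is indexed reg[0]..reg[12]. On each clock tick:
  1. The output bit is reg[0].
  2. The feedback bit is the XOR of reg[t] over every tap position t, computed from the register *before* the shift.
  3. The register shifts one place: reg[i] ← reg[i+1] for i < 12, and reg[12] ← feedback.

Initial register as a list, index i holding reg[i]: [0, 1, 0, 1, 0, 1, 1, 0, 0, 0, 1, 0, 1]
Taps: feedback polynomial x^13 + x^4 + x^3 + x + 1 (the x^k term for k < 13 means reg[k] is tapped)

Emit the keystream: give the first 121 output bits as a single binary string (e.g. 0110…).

tick  register→output (feedback)
  0  0101011000101→0 (0)
  1  1010110001010→1 (0)
  2  0101100010100→0 (1)
  3  1011000101001→1 (0)
  4  0110001010010→0 (1)
  5  1100010100101→1 (0)
  6  1000101001010→1 (0)
  7  0001010010100→0 (1)
  8  0010100101001→0 (1)
  9  0101001010011→0 (0)
 10  1010010100110→1 (1)
 11  0100101001101→0 (0)
 12  1001010011010→1 (0)
 13  0010100110100→0 (1)
 14  0101001101001→0 (0)
 15  1010011010010→1 (1)
 16  0100110100101→0 (0)
 17  1001101001010→1 (1)
 18  0011010010101→0 (1)
 19  0110100101011→0 (0)
 20  1101001010110→1 (1)
 21  1010010101101→1 (1)
 22  0100101011011→0 (0)
 23  1001010110110→1 (0)
 24  0010101101100→0 (1)
 25  0101011011001→0 (0)
 26  1010110110010→1 (0)
 27  0101101100100→0 (1)
 28  1011011001001→1 (0)
 29  0110110010010→0 (0)
 30  1101100100100→1 (0)
 31  1011001001000→1 (0)
 32  0110010010000→0 (1)
 33  1100100100001→1 (1)
 34  1001001000011→1 (0)
 35  0010010000110→0 (0)
 36  0100100001100→0 (0)
 37  1001000011000→1 (0)
 38  0010000110000→0 (0)
 39  0100001100000→0 (1)
 40  1000011000001→1 (1)
 41  0000110000011→0 (1)
 42  0001100000111→0 (0)
 43  0011000001110→0 (1)
 44  0110000011101→0 (1)
 45  1100000111011→1 (0)
 46  1000001110110→1 (1)
 47  0000011101101→0 (0)
 48  0000111011010→0 (1)
 49  0001110110101→0 (0)
 50  0011101101010→0 (0)
 51  0111011010100→0 (0)
 52  1110110101000→1 (1)
 53  1101101010001→1 (0)
 54  1011010100010→1 (0)
 55  0110101000100→0 (0)
 56  1101010001000→1 (1)
 57  1010100010001→1 (0)
 58  0101000100010→0 (0)
 59  1010001000100→1 (1)
 60  0100010001001→0 (1)
 61  1000100010011→1 (0)
 62  0001000100110→0 (1)
 63  0010001001101→0 (0)
 64  0100010011010→0 (1)
 65  1000100110101→1 (0)
 66  0001001101010→0 (1)
 67  0010011010101→0 (0)
 68  0100110101010→0 (0)
 69  1001101010100→1 (1)
 70  0011010101001→0 (1)
 71  0110101010011→0 (0)
 72  1101010100110→1 (1)
 73  1010101001101→1 (0)
 74  0101010011010→0 (0)
 75  1010100110100→1 (0)
 76  0101001101000→0 (0)
 77  1010011010000→1 (1)
 78  0100110100001→0 (0)
 79  1001101000010→1 (1)
 80  0011010000101→0 (1)
 81  0110100001011→0 (0)
 82  1101000010110→1 (1)
 83  1010000101101→1 (1)
 84  0100001011011→0 (1)
 85  1000010110111→1 (1)
 86  0000101101111→0 (1)
 87  0001011011111→0 (1)
 88  0010110111111→0 (1)
 89  0101101111111→0 (1)
 90  1011011111111→1 (0)
 91  0110111111110→0 (0)
 92  1101111111100→1 (0)
 93  1011111111000→1 (1)
 94  0111111110001→0 (1)
 95  1111111100011→1 (0)
 96  1111111000110→1 (0)
 97  1111110001100→1 (0)
 98  1111100011000→1 (0)
 99  1111000110000→1 (1)
100  1110001100001→1 (0)
101  1100011000010→1 (0)
102  1000110000100→1 (0)
103  0001100001000→0 (0)
104  0011000010000→0 (1)
105  0110000100001→0 (1)
106  1100001000011→1 (0)
107  1000010000110→1 (1)
108  0000100001101→0 (1)
109  0001000011011→0 (1)
110  0010000110111→0 (0)
111  0100001101110→0 (1)
112  1000011011101→1 (1)
113  0000110111011→0 (1)
114  0001101110111→0 (0)
115  0011011101110→0 (1)
116  0110111011101→0 (0)
117  1101110111010→1 (0)
118  1011101110100→1 (1)
119  0111011101001→0 (0)
120  1110111010010→1 (1)

0101011000101001010011010010101101100100100001100000111011010100010001001101010100110100001011011111111000110000100001101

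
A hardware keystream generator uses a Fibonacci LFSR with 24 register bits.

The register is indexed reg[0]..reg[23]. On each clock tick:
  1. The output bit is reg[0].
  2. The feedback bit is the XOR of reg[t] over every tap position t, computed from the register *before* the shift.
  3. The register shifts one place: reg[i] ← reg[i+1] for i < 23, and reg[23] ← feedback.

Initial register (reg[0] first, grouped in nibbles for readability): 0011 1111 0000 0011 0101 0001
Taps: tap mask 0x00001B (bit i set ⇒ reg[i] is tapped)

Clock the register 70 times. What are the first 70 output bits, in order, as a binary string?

0011111100000011010100010100100100101010011011010000000010001011000011

step | reg (before) | out | fb
   0 | 001111110000001101010001 | 0 | 0
   1 | 011111100000011010100010 | 0 | 1
   2 | 111111000000110101000101 | 1 | 0
   3 | 111110000001101010001010 | 1 | 0
   4 | 111100000011010100010100 | 1 | 1
   5 | 111000000110101000101001 | 1 | 0
   6 | 110000001101010001010010 | 1 | 0
   7 | 100000011010100010100100 | 1 | 1
   8 | 000000110101000101001001 | 0 | 0
   9 | 000001101010001010010010 | 0 | 0
  10 | 000011010100010100100100 | 0 | 1
  11 | 000110101000101001001001 | 0 | 0
  12 | 001101010001010010010010 | 0 | 1
  13 | 011010100010100100100101 | 0 | 0
  14 | 110101000101001001001010 | 1 | 1
  15 | 101010001010010010010101 | 1 | 0
  16 | 010100010100100100101010 | 0 | 0
  17 | 101000101001001001010100 | 1 | 1
  18 | 010001010010010010101001 | 0 | 1
  19 | 100010100100100101010011 | 1 | 0
  20 | 000101001001001010100110 | 0 | 1
  21 | 001010010010010101001101 | 0 | 1
  22 | 010100100100101010011011 | 0 | 0
  23 | 101001001001010100110110 | 1 | 1
  24 | 010010010010101001101101 | 0 | 0
  25 | 100100100101010011011010 | 1 | 0
  26 | 001001001010100110110100 | 0 | 0
  27 | 010010010101001101101000 | 0 | 0
  28 | 100100101010011011010000 | 1 | 0
  29 | 001001010100110110100000 | 0 | 0
  30 | 010010101001101101000000 | 0 | 0
  31 | 100101010011011010000000 | 1 | 0
  32 | 001010100110110100000000 | 0 | 1
  33 | 010101001101101000000001 | 0 | 0
  34 | 101010011011010000000010 | 1 | 0
  35 | 010100110110100000000100 | 0 | 0
  36 | 101001101101000000001000 | 1 | 1
  37 | 010011011010000000010001 | 0 | 0
  38 | 100110110100000000100010 | 1 | 1
  39 | 001101101000000001000101 | 0 | 1
  40 | 011011010000000010001011 | 0 | 0
  41 | 110110100000000100010110 | 1 | 0
  42 | 101101000000001000101100 | 1 | 0
  43 | 011010000000010001011000 | 0 | 0
  44 | 110100000000100010110000 | 1 | 1
  45 | 101000000001000101100001 | 1 | 1
  46 | 010000000010001011000011 | 0 | 1
  47 | 100000000100010110000111 | 1 | 1
  48 | 000000001000101100001111 | 0 | 0
  49 | 000000010001011000011110 | 0 | 0
  50 | 000000100010110000111100 | 0 | 0
  51 | 000001000101100001111000 | 0 | 0
  52 | 000010001011000011110000 | 0 | 1
  53 | 000100010110000111100001 | 0 | 1
  54 | 001000101100001111000011 | 0 | 0
  55 | 010001011000011110000110 | 0 | 1
  56 | 100010110000111100001101 | 1 | 0
  57 | 000101100001111000011010 | 0 | 1
  58 | 001011000011110000110101 | 0 | 1
  59 | 010110000111100001101011 | 0 | 1
  60 | 101100001111000011010111 | 1 | 0
  61 | 011000011110000110101110 | 0 | 1
  62 | 110000111100001101011101 | 1 | 0
  63 | 100001111000011010111010 | 1 | 1
  64 | 000011110000110101110101 | 0 | 1
  65 | 000111100001101011101011 | 0 | 0
  66 | 001111000011010111010110 | 0 | 0
  67 | 011110000110101110101100 | 0 | 1
  68 | 111100001101011101011001 | 1 | 1
  69 | 111000011010111010110011 | 1 | 0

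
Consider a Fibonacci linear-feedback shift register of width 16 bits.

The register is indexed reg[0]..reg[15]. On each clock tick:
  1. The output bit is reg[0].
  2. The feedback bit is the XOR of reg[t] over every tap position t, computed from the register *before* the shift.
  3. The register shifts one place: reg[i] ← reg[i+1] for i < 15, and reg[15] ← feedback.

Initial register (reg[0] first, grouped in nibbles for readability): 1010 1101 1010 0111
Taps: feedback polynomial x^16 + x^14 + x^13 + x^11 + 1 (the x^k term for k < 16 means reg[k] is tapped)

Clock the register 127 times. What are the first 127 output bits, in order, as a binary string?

1010110110100111100000011110111010000100010100101111000110001100000101100110100001001110010000101010011000111010100000101100010

step | reg (before) | out | fb
   0 | 1010110110100111 | 1 | 1
   1 | 0101101101001111 | 0 | 0
   2 | 1011011010011110 | 1 | 0
   3 | 0110110100111100 | 0 | 0
   4 | 1101101001111000 | 1 | 0
   5 | 1011010011110000 | 1 | 0
   6 | 0110100111100000 | 0 | 0
   7 | 1101001111000000 | 1 | 1
   8 | 1010011110000001 | 1 | 1
   9 | 0100111100000011 | 0 | 1
  10 | 1001111000000111 | 1 | 1
  11 | 0011110000001111 | 0 | 0
  12 | 0111100000011110 | 0 | 1
  13 | 1111000000111101 | 1 | 1
  14 | 1110000001111011 | 1 | 1
  15 | 1100000011110111 | 1 | 0
  16 | 1000000111101110 | 1 | 1
  17 | 0000001111011101 | 0 | 0
  18 | 0000011110111010 | 0 | 0
  19 | 0000111101110100 | 0 | 0
  20 | 0001111011101000 | 0 | 0
  21 | 0011110111010000 | 0 | 1
  22 | 0111101110100001 | 0 | 0
  23 | 1111011101000010 | 1 | 0
  24 | 1110111010000100 | 1 | 0
  25 | 1101110100001000 | 1 | 1
  26 | 1011101000010001 | 1 | 0
  27 | 0111010000100010 | 0 | 1
  28 | 1110100001000101 | 1 | 0
  29 | 1101000010001010 | 1 | 0
  30 | 1010000100010100 | 1 | 1
  31 | 0100001000101001 | 0 | 0
  32 | 1000010001010010 | 1 | 1
  33 | 0000100010100101 | 0 | 1
  34 | 0001000101001011 | 0 | 1
  35 | 0010001010010111 | 0 | 1
  36 | 0100010100101111 | 0 | 0
  37 | 1000101001011110 | 1 | 0
  38 | 0001010010111100 | 0 | 0
  39 | 0010100101111000 | 0 | 1
  40 | 0101001011110001 | 0 | 1
  41 | 1010010111100011 | 1 | 0
  42 | 0100101111000110 | 0 | 0
  43 | 1001011110001100 | 1 | 0
  44 | 0010111100011000 | 0 | 1
  45 | 0101111000110001 | 0 | 1
  46 | 1011110001100011 | 1 | 0
  47 | 0111100011000110 | 0 | 0
  48 | 1111000110001100 | 1 | 0
  49 | 1110001100011000 | 1 | 0
  50 | 1100011000110000 | 1 | 0
  51 | 1000110001100000 | 1 | 1
  52 | 0001100011000001 | 0 | 0
  53 | 0011000110000010 | 0 | 1
  54 | 0110001100000101 | 0 | 1
  55 | 1100011000001011 | 1 | 0
  56 | 1000110000010110 | 1 | 0
  57 | 0001100000101100 | 0 | 1
  58 | 0011000001011001 | 0 | 1
  59 | 0110000010110011 | 0 | 0
  60 | 1100000101100110 | 1 | 1
  61 | 1000001011001101 | 1 | 0
  62 | 0000010110011010 | 0 | 0
  63 | 0000101100110100 | 0 | 0
  64 | 0001011001101000 | 0 | 0
  65 | 0010110011010000 | 0 | 1
  66 | 0101100110100001 | 0 | 0
  67 | 1011001101000010 | 1 | 0
  68 | 0110011010000100 | 0 | 1
  69 | 1100110100001001 | 1 | 1
  70 | 1001101000010011 | 1 | 1
  71 | 0011010000100111 | 0 | 0
  72 | 0110100001001110 | 0 | 0
  73 | 1101000010011100 | 1 | 1
  74 | 1010000100111001 | 1 | 0
  75 | 0100001001110010 | 0 | 0
  76 | 1000010011100100 | 1 | 0
  77 | 0000100111001000 | 0 | 0
  78 | 0001001110010000 | 0 | 1
  79 | 0010011100100001 | 0 | 0
  80 | 0100111001000010 | 0 | 1
  81 | 1001110010000101 | 1 | 0
  82 | 0011100100001010 | 0 | 1
  83 | 0111001000010101 | 0 | 0
  84 | 1110010000101010 | 1 | 0
  85 | 1100100001010100 | 1 | 1
  86 | 1001000010101001 | 1 | 1
  87 | 0010000101010011 | 0 | 0
  88 | 0100001010100110 | 0 | 0
  89 | 1000010101001100 | 1 | 0
  90 | 0000101010011000 | 0 | 1
  91 | 0001010100110001 | 0 | 1
  92 | 0010101001100011 | 0 | 1
  93 | 0101010011000111 | 0 | 0
  94 | 1010100110001110 | 1 | 1
  95 | 0101001100011101 | 0 | 0
  96 | 1010011000111010 | 1 | 1
  97 | 0100110001110101 | 0 | 0
  98 | 1001100011101010 | 1 | 0
  99 | 0011000111010100 | 0 | 0
 100 | 0110001110101000 | 0 | 0
 101 | 1100011101010000 | 1 | 0
 102 | 1000111010100000 | 1 | 1
 103 | 0001110101000001 | 0 | 0
 104 | 0011101010000010 | 0 | 1
 105 | 0111010100000101 | 0 | 1
 106 | 1110101000001011 | 1 | 0
 107 | 1101010000010110 | 1 | 0
 108 | 1010100000101100 | 1 | 0
 109 | 0101000001011000 | 0 | 1
 110 | 1010000010110001 | 1 | 0
 111 | 0100000101100010 | 0 | 1
 112 | 1000001011000101 | 1 | 0
 113 | 0000010110001010 | 0 | 1
 114 | 0000101100010101 | 0 | 0
 115 | 0001011000101010 | 0 | 1
 116 | 0010110001010101 | 0 | 0
 117 | 0101100010101010 | 0 | 1
 118 | 1011000101010101 | 1 | 1
 119 | 0110001010101011 | 0 | 1
 120 | 1100010101010111 | 1 | 0
 121 | 1000101010101110 | 1 | 1
 122 | 0001010101011101 | 0 | 0
 123 | 0010101010111010 | 0 | 0
 124 | 0101010101110100 | 0 | 0
 125 | 1010101011101000 | 1 | 1
 126 | 0101010111010001 | 0 | 1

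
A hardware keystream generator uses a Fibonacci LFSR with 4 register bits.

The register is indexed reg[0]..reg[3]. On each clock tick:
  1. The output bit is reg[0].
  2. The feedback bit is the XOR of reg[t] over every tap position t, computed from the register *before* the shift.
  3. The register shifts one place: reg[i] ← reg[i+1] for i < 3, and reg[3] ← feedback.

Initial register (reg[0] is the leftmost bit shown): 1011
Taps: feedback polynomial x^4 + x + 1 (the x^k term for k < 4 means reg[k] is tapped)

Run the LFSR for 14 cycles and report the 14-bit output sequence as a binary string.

10111100010011

step | reg (before) | out | fb
   0 | 1011 | 1 | 1
   1 | 0111 | 0 | 1
   2 | 1111 | 1 | 0
   3 | 1110 | 1 | 0
   4 | 1100 | 1 | 0
   5 | 1000 | 1 | 1
   6 | 0001 | 0 | 0
   7 | 0010 | 0 | 0
   8 | 0100 | 0 | 1
   9 | 1001 | 1 | 1
  10 | 0011 | 0 | 0
  11 | 0110 | 0 | 1
  12 | 1101 | 1 | 0
  13 | 1010 | 1 | 1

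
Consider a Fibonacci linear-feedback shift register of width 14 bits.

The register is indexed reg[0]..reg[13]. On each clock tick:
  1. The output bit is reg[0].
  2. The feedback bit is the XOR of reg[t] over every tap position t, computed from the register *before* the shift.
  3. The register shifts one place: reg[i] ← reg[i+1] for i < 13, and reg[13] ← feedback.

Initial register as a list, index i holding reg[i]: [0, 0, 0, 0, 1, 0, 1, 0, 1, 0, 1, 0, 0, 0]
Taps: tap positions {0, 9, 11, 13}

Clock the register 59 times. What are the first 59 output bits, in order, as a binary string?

00001010101000011110111111111010001100000100001100101001101

tick  register→output (feedback)
  0  00001010101000→0 (0)
  1  00010101010000→0 (1)
  2  00101010100001→0 (1)
  3  01010101000011→0 (1)
  4  10101010000111→1 (1)
  5  01010100001111→0 (0)
  6  10101000011110→1 (1)
  7  01010000111101→0 (1)
  8  10100001111011→1 (1)
  9  01000011110111→0 (1)
 10  10000111101111→1 (1)
 11  00001111011111→0 (1)
 12  00011110111111→0 (1)
 13  00111101111111→0 (1)
 14  01111011111111→0 (1)
 15  11110111111111→1 (0)
 16  11101111111110→1 (1)
 17  11011111111101→1 (0)
 18  10111111111010→1 (0)
 19  01111111110100→0 (0)
 20  11111111101000→1 (1)
 21  11111111010001→1 (1)
 22  11111110100011→1 (0)
 23  11111101000110→1 (0)
 24  11111010001100→1 (0)
 25  11110100011000→1 (0)
 26  11101000110000→1 (0)
 27  11010001100000→1 (1)
 28  10100011000001→1 (0)
 29  01000110000010→0 (0)
 30  10001100000100→1 (0)
 31  00011000001000→0 (0)
 32  00110000010000→0 (1)
 33  01100000100001→0 (1)
 34  11000001000011→1 (0)
 35  10000010000110→1 (0)
 36  00000100001100→0 (1)
 37  00001000011001→0 (0)
 38  00010000110010→0 (1)
 39  00100001100101→0 (0)
 40  01000011001010→0 (0)
 41  10000110010100→1 (1)
 42  00001100101001→0 (1)
 43  00011001010011→0 (0)
 44  00110010100110→0 (1)
 45  01100101001101→0 (0)
 46  11001010011010→1 (0)
 47  10010100110100→1 (1)
 48  00101001101001→0 (1)
 49  01010011010011→0 (0)
 50  10100110100110→1 (0)
 51  01001101001100→0 (1)
 52  10011010011001→1 (1)
 53  00110100110011→0 (0)
 54  01101001100110→0 (1)
 55  11010011001101→1 (1)
 56  10100110011011→1 (1)
 57  01001100110111→0 (1)
 58  10011001101111→1 (1)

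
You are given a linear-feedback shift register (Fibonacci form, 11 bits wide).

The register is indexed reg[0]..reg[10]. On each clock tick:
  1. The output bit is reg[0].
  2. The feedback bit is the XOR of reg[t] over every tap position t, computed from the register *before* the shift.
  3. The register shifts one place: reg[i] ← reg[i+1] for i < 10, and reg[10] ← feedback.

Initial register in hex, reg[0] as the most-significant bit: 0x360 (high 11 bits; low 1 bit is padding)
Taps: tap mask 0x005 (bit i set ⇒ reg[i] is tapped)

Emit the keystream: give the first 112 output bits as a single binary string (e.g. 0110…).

0011011000011101110011010101111100000100011000101011110100001001001001011011011001101101111110110100001011001001

k : reg_k → out_k, fb_k
0: 00110110000 → 0, fb=1
1: 01101100001 → 0, fb=1
2: 11011000011 → 1, fb=1
3: 10110000111 → 1, fb=0
4: 01100001110 → 0, fb=1
5: 11000011101 → 1, fb=1
6: 10000111011 → 1, fb=1
7: 00001110111 → 0, fb=0
8: 00011101110 → 0, fb=0
9: 00111011100 → 0, fb=1
10: 01110111001 → 0, fb=1
11: 11101110011 → 1, fb=0
12: 11011100110 → 1, fb=1
13: 10111001101 → 1, fb=0
14: 01110011010 → 0, fb=1
15: 11100110101 → 1, fb=0
16: 11001101010 → 1, fb=1
17: 10011010101 → 1, fb=1
18: 00110101011 → 0, fb=1
19: 01101010111 → 0, fb=1
20: 11010101111 → 1, fb=1
21: 10101011111 → 1, fb=0
22: 01010111110 → 0, fb=0
23: 10101111100 → 1, fb=0
24: 01011111000 → 0, fb=0
25: 10111110000 → 1, fb=0
26: 01111100000 → 0, fb=1
27: 11111000001 → 1, fb=0
28: 11110000010 → 1, fb=0
29: 11100000100 → 1, fb=0
30: 11000001000 → 1, fb=1
31: 10000010001 → 1, fb=1
32: 00000100011 → 0, fb=0
33: 00001000110 → 0, fb=0
34: 00010001100 → 0, fb=0
35: 00100011000 → 0, fb=1
36: 01000110001 → 0, fb=0
37: 10001100010 → 1, fb=1
38: 00011000101 → 0, fb=0
39: 00110001010 → 0, fb=1
40: 01100010101 → 0, fb=1
41: 11000101011 → 1, fb=1
42: 10001010111 → 1, fb=1
43: 00010101111 → 0, fb=0
44: 00101011110 → 0, fb=1
45: 01010111101 → 0, fb=0
46: 10101111010 → 1, fb=0
47: 01011110100 → 0, fb=0
48: 10111101000 → 1, fb=0
49: 01111010000 → 0, fb=1
50: 11110100001 → 1, fb=0
51: 11101000010 → 1, fb=0
52: 11010000100 → 1, fb=1
53: 10100001001 → 1, fb=0
54: 01000010010 → 0, fb=0
55: 10000100100 → 1, fb=1
56: 00001001001 → 0, fb=0
57: 00010010010 → 0, fb=0
58: 00100100100 → 0, fb=1
59: 01001001001 → 0, fb=0
60: 10010010010 → 1, fb=1
61: 00100100101 → 0, fb=1
62: 01001001011 → 0, fb=0
63: 10010010110 → 1, fb=1
64: 00100101101 → 0, fb=1
65: 01001011011 → 0, fb=0
66: 10010110110 → 1, fb=1
67: 00101101101 → 0, fb=1
68: 01011011011 → 0, fb=0
69: 10110110110 → 1, fb=0
70: 01101101100 → 0, fb=1
71: 11011011001 → 1, fb=1
72: 10110110011 → 1, fb=0
73: 01101100110 → 0, fb=1
74: 11011001101 → 1, fb=1
75: 10110011011 → 1, fb=0
76: 01100110110 → 0, fb=1
77: 11001101101 → 1, fb=1
78: 10011011011 → 1, fb=1
79: 00110110111 → 0, fb=1
80: 01101101111 → 0, fb=1
81: 11011011111 → 1, fb=1
82: 10110111111 → 1, fb=0
83: 01101111110 → 0, fb=1
84: 11011111101 → 1, fb=1
85: 10111111011 → 1, fb=0
86: 01111110110 → 0, fb=1
87: 11111101101 → 1, fb=0
88: 11111011010 → 1, fb=0
89: 11110110100 → 1, fb=0
90: 11101101000 → 1, fb=0
91: 11011010000 → 1, fb=1
92: 10110100001 → 1, fb=0
93: 01101000010 → 0, fb=1
94: 11010000101 → 1, fb=1
95: 10100001011 → 1, fb=0
96: 01000010110 → 0, fb=0
97: 10000101100 → 1, fb=1
98: 00001011001 → 0, fb=0
99: 00010110010 → 0, fb=0
100: 00101100100 → 0, fb=1
101: 01011001001 → 0, fb=0
102: 10110010010 → 1, fb=0
103: 01100100100 → 0, fb=1
104: 11001001001 → 1, fb=1
105: 10010010011 → 1, fb=1
106: 00100100111 → 0, fb=1
107: 01001001111 → 0, fb=0
108: 10010011110 → 1, fb=1
109: 00100111101 → 0, fb=1
110: 01001111011 → 0, fb=0
111: 10011110110 → 1, fb=1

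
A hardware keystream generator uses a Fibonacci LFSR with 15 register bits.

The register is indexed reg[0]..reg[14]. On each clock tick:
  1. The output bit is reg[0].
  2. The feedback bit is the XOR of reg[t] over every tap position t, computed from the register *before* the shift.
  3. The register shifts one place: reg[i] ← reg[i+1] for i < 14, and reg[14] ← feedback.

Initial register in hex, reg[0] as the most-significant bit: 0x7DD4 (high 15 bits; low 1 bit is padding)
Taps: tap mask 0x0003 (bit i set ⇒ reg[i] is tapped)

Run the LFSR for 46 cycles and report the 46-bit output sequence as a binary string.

0111110111010101000011001111111000101010000001

k : reg_k → out_k, fb_k
0: 011111011101010 → 0, fb=1
1: 111110111010101 → 1, fb=0
2: 111101110101010 → 1, fb=0
3: 111011101010100 → 1, fb=0
4: 110111010101000 → 1, fb=0
5: 101110101010000 → 1, fb=1
6: 011101010100001 → 0, fb=1
7: 111010101000011 → 1, fb=0
8: 110101010000110 → 1, fb=0
9: 101010100001100 → 1, fb=1
10: 010101000011001 → 0, fb=1
11: 101010000110011 → 1, fb=1
12: 010100001100111 → 0, fb=1
13: 101000011001111 → 1, fb=1
14: 010000110011111 → 0, fb=1
15: 100001100111111 → 1, fb=1
16: 000011001111111 → 0, fb=0
17: 000110011111110 → 0, fb=0
18: 001100111111100 → 0, fb=0
19: 011001111111000 → 0, fb=1
20: 110011111110001 → 1, fb=0
21: 100111111100010 → 1, fb=1
22: 001111111000101 → 0, fb=0
23: 011111110001010 → 0, fb=1
24: 111111100010101 → 1, fb=0
25: 111111000101010 → 1, fb=0
26: 111110001010100 → 1, fb=0
27: 111100010101000 → 1, fb=0
28: 111000101010000 → 1, fb=0
29: 110001010100000 → 1, fb=0
30: 100010101000000 → 1, fb=1
31: 000101010000001 → 0, fb=0
32: 001010100000010 → 0, fb=0
33: 010101000000100 → 0, fb=1
34: 101010000001001 → 1, fb=1
35: 010100000010011 → 0, fb=1
36: 101000000100111 → 1, fb=1
37: 010000001001111 → 0, fb=1
38: 100000010011111 → 1, fb=1
39: 000000100111111 → 0, fb=0
40: 000001001111110 → 0, fb=0
41: 000010011111100 → 0, fb=0
42: 000100111111000 → 0, fb=0
43: 001001111110000 → 0, fb=0
44: 010011111100000 → 0, fb=1
45: 100111111000001 → 1, fb=1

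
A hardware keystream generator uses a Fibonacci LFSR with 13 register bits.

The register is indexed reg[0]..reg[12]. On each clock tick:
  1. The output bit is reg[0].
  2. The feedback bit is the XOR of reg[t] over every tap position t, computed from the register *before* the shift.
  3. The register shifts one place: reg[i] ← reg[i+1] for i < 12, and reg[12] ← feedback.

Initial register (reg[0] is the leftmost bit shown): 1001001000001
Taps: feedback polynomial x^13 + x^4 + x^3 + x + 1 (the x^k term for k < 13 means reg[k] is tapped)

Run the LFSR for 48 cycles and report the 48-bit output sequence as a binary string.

100100100000100000110110110101000000010011100011

k : reg_k → out_k, fb_k
0: 1001001000001 → 1, fb=0
1: 0010010000010 → 0, fb=0
2: 0100100000100 → 0, fb=0
3: 1001000001000 → 1, fb=0
4: 0010000010000 → 0, fb=0
5: 0100000100000 → 0, fb=1
6: 1000001000001 → 1, fb=1
7: 0000010000011 → 0, fb=0
8: 0000100000110 → 0, fb=1
9: 0001000001101 → 0, fb=1
10: 0010000011011 → 0, fb=0
11: 0100000110110 → 0, fb=1
12: 1000001101101 → 1, fb=1
13: 0000011011011 → 0, fb=0
14: 0000110110110 → 0, fb=1
15: 0001101101101 → 0, fb=0
16: 0011011011010 → 0, fb=1
17: 0110110110101 → 0, fb=0
18: 1101101101010 → 1, fb=0
19: 1011011010100 → 1, fb=0
20: 0110110101000 → 0, fb=0
21: 1101101010000 → 1, fb=0
22: 1011010100000 → 1, fb=0
23: 0110101000000 → 0, fb=0
24: 1101010000000 → 1, fb=1
25: 1010100000001 → 1, fb=0
26: 0101000000010 → 0, fb=0
27: 1010000000100 → 1, fb=1
28: 0100000001001 → 0, fb=1
29: 1000000010011 → 1, fb=1
30: 0000000100111 → 0, fb=0
31: 0000001001110 → 0, fb=0
32: 0000010011100 → 0, fb=0
33: 0000100111000 → 0, fb=1
34: 0001001110001 → 0, fb=1
35: 0010011100011 → 0, fb=0
36: 0100111000110 → 0, fb=0
37: 1001110001100 → 1, fb=1
38: 0011100011001 → 0, fb=0
39: 0111000110010 → 0, fb=0
40: 1110001100100 → 1, fb=0
41: 1100011001000 → 1, fb=0
42: 1000110010000 → 1, fb=0
43: 0001100100000 → 0, fb=0
44: 0011001000000 → 0, fb=1
45: 0110010000001 → 0, fb=1
46: 1100100000011 → 1, fb=1
47: 1001000000111 → 1, fb=0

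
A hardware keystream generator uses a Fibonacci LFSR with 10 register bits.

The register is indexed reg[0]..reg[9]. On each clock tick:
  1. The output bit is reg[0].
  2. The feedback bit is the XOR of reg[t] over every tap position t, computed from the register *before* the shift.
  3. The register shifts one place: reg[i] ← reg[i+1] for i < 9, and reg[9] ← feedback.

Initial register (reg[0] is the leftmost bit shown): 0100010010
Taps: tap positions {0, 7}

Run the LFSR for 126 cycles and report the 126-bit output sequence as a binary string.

010001001000000100000000010010010011010011010111110011000111110010001110111111000011100000001111111111000111000100111011001010

step | reg (before) | out | fb
   0 | 0100010010 | 0 | 0
   1 | 1000100100 | 1 | 0
   2 | 0001001000 | 0 | 0
   3 | 0010010000 | 0 | 0
   4 | 0100100000 | 0 | 0
   5 | 1001000000 | 1 | 1
   6 | 0010000001 | 0 | 0
   7 | 0100000010 | 0 | 0
   8 | 1000000100 | 1 | 0
   9 | 0000001000 | 0 | 0
  10 | 0000010000 | 0 | 0
  11 | 0000100000 | 0 | 0
  12 | 0001000000 | 0 | 0
  13 | 0010000000 | 0 | 0
  14 | 0100000000 | 0 | 0
  15 | 1000000000 | 1 | 1
  16 | 0000000001 | 0 | 0
  17 | 0000000010 | 0 | 0
  18 | 0000000100 | 0 | 1
  19 | 0000001001 | 0 | 0
  20 | 0000010010 | 0 | 0
  21 | 0000100100 | 0 | 1
  22 | 0001001001 | 0 | 0
  23 | 0010010010 | 0 | 0
  24 | 0100100100 | 0 | 1
  25 | 1001001001 | 1 | 1
  26 | 0010010011 | 0 | 0
  27 | 0100100110 | 0 | 1
  28 | 1001001101 | 1 | 0
  29 | 0010011010 | 0 | 0
  30 | 0100110100 | 0 | 1
  31 | 1001101001 | 1 | 1
  32 | 0011010011 | 0 | 0
  33 | 0110100110 | 0 | 1
  34 | 1101001101 | 1 | 0
  35 | 1010011010 | 1 | 1
  36 | 0100110101 | 0 | 1
  37 | 1001101011 | 1 | 1
  38 | 0011010111 | 0 | 1
  39 | 0110101111 | 0 | 1
  40 | 1101011111 | 1 | 0
  41 | 1010111110 | 1 | 0
  42 | 0101111100 | 0 | 1
  43 | 1011111001 | 1 | 1
  44 | 0111110011 | 0 | 0
  45 | 1111100110 | 1 | 0
  46 | 1111001100 | 1 | 0
  47 | 1110011000 | 1 | 1
  48 | 1100110001 | 1 | 1
  49 | 1001100011 | 1 | 1
  50 | 0011000111 | 0 | 1
  51 | 0110001111 | 0 | 1
  52 | 1100011111 | 1 | 0
  53 | 1000111110 | 1 | 0
  54 | 0001111100 | 0 | 1
  55 | 0011111001 | 0 | 0
  56 | 0111110010 | 0 | 0
  57 | 1111100100 | 1 | 0
  58 | 1111001000 | 1 | 1
  59 | 1110010001 | 1 | 1
  60 | 1100100011 | 1 | 1
  61 | 1001000111 | 1 | 0
  62 | 0010001110 | 0 | 1
  63 | 0100011101 | 0 | 1
  64 | 1000111011 | 1 | 1
  65 | 0001110111 | 0 | 1
  66 | 0011101111 | 0 | 1
  67 | 0111011111 | 0 | 1
  68 | 1110111111 | 1 | 0
  69 | 1101111110 | 1 | 0
  70 | 1011111100 | 1 | 0
  71 | 0111111000 | 0 | 0
  72 | 1111110000 | 1 | 1
  73 | 1111100001 | 1 | 1
  74 | 1111000011 | 1 | 1
  75 | 1110000111 | 1 | 0
  76 | 1100001110 | 1 | 0
  77 | 1000011100 | 1 | 0
  78 | 0000111000 | 0 | 0
  79 | 0001110000 | 0 | 0
  80 | 0011100000 | 0 | 0
  81 | 0111000000 | 0 | 0
  82 | 1110000000 | 1 | 1
  83 | 1100000001 | 1 | 1
  84 | 1000000011 | 1 | 1
  85 | 0000000111 | 0 | 1
  86 | 0000001111 | 0 | 1
  87 | 0000011111 | 0 | 1
  88 | 0000111111 | 0 | 1
  89 | 0001111111 | 0 | 1
  90 | 0011111111 | 0 | 1
  91 | 0111111111 | 0 | 1
  92 | 1111111111 | 1 | 0
  93 | 1111111110 | 1 | 0
  94 | 1111111100 | 1 | 0
  95 | 1111111000 | 1 | 1
  96 | 1111110001 | 1 | 1
  97 | 1111100011 | 1 | 1
  98 | 1111000111 | 1 | 0
  99 | 1110001110 | 1 | 0
 100 | 1100011100 | 1 | 0
 101 | 1000111000 | 1 | 1
 102 | 0001110001 | 0 | 0
 103 | 0011100010 | 0 | 0
 104 | 0111000100 | 0 | 1
 105 | 1110001001 | 1 | 1
 106 | 1100010011 | 1 | 1
 107 | 1000100111 | 1 | 0
 108 | 0001001110 | 0 | 1
 109 | 0010011101 | 0 | 1
 110 | 0100111011 | 0 | 0
 111 | 1001110110 | 1 | 0
 112 | 0011101100 | 0 | 1
 113 | 0111011001 | 0 | 0
 114 | 1110110010 | 1 | 1
 115 | 1101100101 | 1 | 0
 116 | 1011001010 | 1 | 1
 117 | 0110010101 | 0 | 1
 118 | 1100101011 | 1 | 1
 119 | 1001010111 | 1 | 0
 120 | 0010101110 | 0 | 1
 121 | 0101011101 | 0 | 1
 122 | 1010111011 | 1 | 1
 123 | 0101110111 | 0 | 1
 124 | 1011101111 | 1 | 0
 125 | 0111011110 | 0 | 1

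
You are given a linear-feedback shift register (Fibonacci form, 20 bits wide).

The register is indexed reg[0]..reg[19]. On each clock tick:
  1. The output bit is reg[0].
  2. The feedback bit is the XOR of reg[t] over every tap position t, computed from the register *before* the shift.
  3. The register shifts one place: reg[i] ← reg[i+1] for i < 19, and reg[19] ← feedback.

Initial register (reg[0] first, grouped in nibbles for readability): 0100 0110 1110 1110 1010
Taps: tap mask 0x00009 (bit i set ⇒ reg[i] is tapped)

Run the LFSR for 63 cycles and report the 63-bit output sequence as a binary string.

k : reg_k → out_k, fb_k
0: 01000110111011101010 → 0, fb=0
1: 10001101110111010100 → 1, fb=1
2: 00011011101110101001 → 0, fb=1
3: 00110111011101010011 → 0, fb=1
4: 01101110111010100111 → 0, fb=0
5: 11011101110101001110 → 1, fb=0
6: 10111011101010011100 → 1, fb=0
7: 01110111010100111000 → 0, fb=1
8: 11101110101001110001 → 1, fb=1
9: 11011101010011100011 → 1, fb=0
10: 10111010100111000110 → 1, fb=0
11: 01110101001110001100 → 0, fb=1
12: 11101010011100011001 → 1, fb=1
13: 11010100111000110011 → 1, fb=0
14: 10101001110001100110 → 1, fb=1
15: 01010011100011001101 → 0, fb=1
16: 10100111000110011011 → 1, fb=1
17: 01001110001100110111 → 0, fb=0
18: 10011100011001101110 → 1, fb=0
19: 00111000110011011100 → 0, fb=1
20: 01110001100110111001 → 0, fb=1
21: 11100011001101110011 → 1, fb=1
22: 11000110011011100111 → 1, fb=1
23: 10001100110111001111 → 1, fb=1
24: 00011001101110011111 → 0, fb=1
25: 00110011011100111111 → 0, fb=1
26: 01100110111001111111 → 0, fb=0
27: 11001101110011111110 → 1, fb=1
28: 10011011100111111101 → 1, fb=0
29: 00110111001111111010 → 0, fb=1
30: 01101110011111110101 → 0, fb=0
31: 11011100111111101010 → 1, fb=0
32: 10111001111111010100 → 1, fb=0
33: 01110011111110101000 → 0, fb=1
34: 11100111111101010001 → 1, fb=1
35: 11001111111010100011 → 1, fb=1
36: 10011111110101000111 → 1, fb=0
37: 00111111101010001110 → 0, fb=1
38: 01111111010100011101 → 0, fb=1
39: 11111110101000111011 → 1, fb=0
40: 11111101010001110110 → 1, fb=0
41: 11111010100011101100 → 1, fb=0
42: 11110101000111011000 → 1, fb=0
43: 11101010001110110000 → 1, fb=1
44: 11010100011101100001 → 1, fb=0
45: 10101000111011000010 → 1, fb=1
46: 01010001110110000101 → 0, fb=1
47: 10100011101100001011 → 1, fb=1
48: 01000111011000010111 → 0, fb=0
49: 10001110110000101110 → 1, fb=1
50: 00011101100001011101 → 0, fb=1
51: 00111011000010111011 → 0, fb=1
52: 01110110000101110111 → 0, fb=1
53: 11101100001011101111 → 1, fb=1
54: 11011000010111011111 → 1, fb=0
55: 10110000101110111110 → 1, fb=0
56: 01100001011101111100 → 0, fb=0
57: 11000010111011111000 → 1, fb=1
58: 10000101110111110001 → 1, fb=1
59: 00001011101111100011 → 0, fb=0
60: 00010111011111000110 → 0, fb=1
61: 00101110111110001101 → 0, fb=0
62: 01011101111100011010 → 0, fb=1

010001101110111010100111000110011011100111111101010001110110000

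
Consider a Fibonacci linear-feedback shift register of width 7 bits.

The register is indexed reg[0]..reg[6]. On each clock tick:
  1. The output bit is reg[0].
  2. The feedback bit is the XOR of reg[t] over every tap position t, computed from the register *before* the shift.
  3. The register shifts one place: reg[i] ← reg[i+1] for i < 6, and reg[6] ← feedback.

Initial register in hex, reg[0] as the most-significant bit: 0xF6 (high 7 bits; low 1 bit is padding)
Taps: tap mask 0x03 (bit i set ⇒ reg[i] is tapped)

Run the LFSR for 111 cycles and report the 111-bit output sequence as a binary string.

111101100011010010111011100110010101011111110000001000001100001010001111001000101100111010100111110100001110001

step | reg (before) | out | fb
   0 | 1111011 | 1 | 0
   1 | 1110110 | 1 | 0
   2 | 1101100 | 1 | 0
   3 | 1011000 | 1 | 1
   4 | 0110001 | 0 | 1
   5 | 1100011 | 1 | 0
   6 | 1000110 | 1 | 1
   7 | 0001101 | 0 | 0
   8 | 0011010 | 0 | 0
   9 | 0110100 | 0 | 1
  10 | 1101001 | 1 | 0
  11 | 1010010 | 1 | 1
  12 | 0100101 | 0 | 1
  13 | 1001011 | 1 | 1
  14 | 0010111 | 0 | 0
  15 | 0101110 | 0 | 1
  16 | 1011101 | 1 | 1
  17 | 0111011 | 0 | 1
  18 | 1110111 | 1 | 0
  19 | 1101110 | 1 | 0
  20 | 1011100 | 1 | 1
  21 | 0111001 | 0 | 1
  22 | 1110011 | 1 | 0
  23 | 1100110 | 1 | 0
  24 | 1001100 | 1 | 1
  25 | 0011001 | 0 | 0
  26 | 0110010 | 0 | 1
  27 | 1100101 | 1 | 0
  28 | 1001010 | 1 | 1
  29 | 0010101 | 0 | 0
  30 | 0101010 | 0 | 1
  31 | 1010101 | 1 | 1
  32 | 0101011 | 0 | 1
  33 | 1010111 | 1 | 1
  34 | 0101111 | 0 | 1
  35 | 1011111 | 1 | 1
  36 | 0111111 | 0 | 1
  37 | 1111111 | 1 | 0
  38 | 1111110 | 1 | 0
  39 | 1111100 | 1 | 0
  40 | 1111000 | 1 | 0
  41 | 1110000 | 1 | 0
  42 | 1100000 | 1 | 0
  43 | 1000000 | 1 | 1
  44 | 0000001 | 0 | 0
  45 | 0000010 | 0 | 0
  46 | 0000100 | 0 | 0
  47 | 0001000 | 0 | 0
  48 | 0010000 | 0 | 0
  49 | 0100000 | 0 | 1
  50 | 1000001 | 1 | 1
  51 | 0000011 | 0 | 0
  52 | 0000110 | 0 | 0
  53 | 0001100 | 0 | 0
  54 | 0011000 | 0 | 0
  55 | 0110000 | 0 | 1
  56 | 1100001 | 1 | 0
  57 | 1000010 | 1 | 1
  58 | 0000101 | 0 | 0
  59 | 0001010 | 0 | 0
  60 | 0010100 | 0 | 0
  61 | 0101000 | 0 | 1
  62 | 1010001 | 1 | 1
  63 | 0100011 | 0 | 1
  64 | 1000111 | 1 | 1
  65 | 0001111 | 0 | 0
  66 | 0011110 | 0 | 0
  67 | 0111100 | 0 | 1
  68 | 1111001 | 1 | 0
  69 | 1110010 | 1 | 0
  70 | 1100100 | 1 | 0
  71 | 1001000 | 1 | 1
  72 | 0010001 | 0 | 0
  73 | 0100010 | 0 | 1
  74 | 1000101 | 1 | 1
  75 | 0001011 | 0 | 0
  76 | 0010110 | 0 | 0
  77 | 0101100 | 0 | 1
  78 | 1011001 | 1 | 1
  79 | 0110011 | 0 | 1
  80 | 1100111 | 1 | 0
  81 | 1001110 | 1 | 1
  82 | 0011101 | 0 | 0
  83 | 0111010 | 0 | 1
  84 | 1110101 | 1 | 0
  85 | 1101010 | 1 | 0
  86 | 1010100 | 1 | 1
  87 | 0101001 | 0 | 1
  88 | 1010011 | 1 | 1
  89 | 0100111 | 0 | 1
  90 | 1001111 | 1 | 1
  91 | 0011111 | 0 | 0
  92 | 0111110 | 0 | 1
  93 | 1111101 | 1 | 0
  94 | 1111010 | 1 | 0
  95 | 1110100 | 1 | 0
  96 | 1101000 | 1 | 0
  97 | 1010000 | 1 | 1
  98 | 0100001 | 0 | 1
  99 | 1000011 | 1 | 1
 100 | 0000111 | 0 | 0
 101 | 0001110 | 0 | 0
 102 | 0011100 | 0 | 0
 103 | 0111000 | 0 | 1
 104 | 1110001 | 1 | 0
 105 | 1100010 | 1 | 0
 106 | 1000100 | 1 | 1
 107 | 0001001 | 0 | 0
 108 | 0010010 | 0 | 0
 109 | 0100100 | 0 | 1
 110 | 1001001 | 1 | 1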